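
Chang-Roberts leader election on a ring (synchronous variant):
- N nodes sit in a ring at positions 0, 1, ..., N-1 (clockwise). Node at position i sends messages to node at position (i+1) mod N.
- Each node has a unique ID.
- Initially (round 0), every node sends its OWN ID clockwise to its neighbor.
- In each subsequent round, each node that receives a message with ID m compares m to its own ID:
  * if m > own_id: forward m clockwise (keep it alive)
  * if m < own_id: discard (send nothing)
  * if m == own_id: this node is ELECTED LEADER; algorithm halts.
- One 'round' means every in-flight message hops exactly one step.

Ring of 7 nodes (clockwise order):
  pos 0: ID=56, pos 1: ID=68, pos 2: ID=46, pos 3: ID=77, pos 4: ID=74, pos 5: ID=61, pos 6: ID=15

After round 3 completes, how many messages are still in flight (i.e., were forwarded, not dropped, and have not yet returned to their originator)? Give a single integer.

Round 1: pos1(id68) recv 56: drop; pos2(id46) recv 68: fwd; pos3(id77) recv 46: drop; pos4(id74) recv 77: fwd; pos5(id61) recv 74: fwd; pos6(id15) recv 61: fwd; pos0(id56) recv 15: drop
Round 2: pos3(id77) recv 68: drop; pos5(id61) recv 77: fwd; pos6(id15) recv 74: fwd; pos0(id56) recv 61: fwd
Round 3: pos6(id15) recv 77: fwd; pos0(id56) recv 74: fwd; pos1(id68) recv 61: drop
After round 3: 2 messages still in flight

Answer: 2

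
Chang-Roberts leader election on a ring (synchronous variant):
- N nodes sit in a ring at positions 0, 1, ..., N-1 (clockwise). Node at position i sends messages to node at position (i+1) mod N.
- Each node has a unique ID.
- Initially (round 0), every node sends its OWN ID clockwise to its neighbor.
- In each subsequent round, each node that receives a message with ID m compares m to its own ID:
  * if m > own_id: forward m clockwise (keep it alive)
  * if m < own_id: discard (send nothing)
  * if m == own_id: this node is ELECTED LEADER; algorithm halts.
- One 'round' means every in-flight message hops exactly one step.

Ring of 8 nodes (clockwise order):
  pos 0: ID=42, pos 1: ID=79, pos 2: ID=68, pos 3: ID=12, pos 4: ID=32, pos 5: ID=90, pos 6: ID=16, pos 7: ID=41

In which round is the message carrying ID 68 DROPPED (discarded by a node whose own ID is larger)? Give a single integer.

Answer: 3

Derivation:
Round 1: pos1(id79) recv 42: drop; pos2(id68) recv 79: fwd; pos3(id12) recv 68: fwd; pos4(id32) recv 12: drop; pos5(id90) recv 32: drop; pos6(id16) recv 90: fwd; pos7(id41) recv 16: drop; pos0(id42) recv 41: drop
Round 2: pos3(id12) recv 79: fwd; pos4(id32) recv 68: fwd; pos7(id41) recv 90: fwd
Round 3: pos4(id32) recv 79: fwd; pos5(id90) recv 68: drop; pos0(id42) recv 90: fwd
Round 4: pos5(id90) recv 79: drop; pos1(id79) recv 90: fwd
Round 5: pos2(id68) recv 90: fwd
Round 6: pos3(id12) recv 90: fwd
Round 7: pos4(id32) recv 90: fwd
Round 8: pos5(id90) recv 90: ELECTED
Message ID 68 originates at pos 2; dropped at pos 5 in round 3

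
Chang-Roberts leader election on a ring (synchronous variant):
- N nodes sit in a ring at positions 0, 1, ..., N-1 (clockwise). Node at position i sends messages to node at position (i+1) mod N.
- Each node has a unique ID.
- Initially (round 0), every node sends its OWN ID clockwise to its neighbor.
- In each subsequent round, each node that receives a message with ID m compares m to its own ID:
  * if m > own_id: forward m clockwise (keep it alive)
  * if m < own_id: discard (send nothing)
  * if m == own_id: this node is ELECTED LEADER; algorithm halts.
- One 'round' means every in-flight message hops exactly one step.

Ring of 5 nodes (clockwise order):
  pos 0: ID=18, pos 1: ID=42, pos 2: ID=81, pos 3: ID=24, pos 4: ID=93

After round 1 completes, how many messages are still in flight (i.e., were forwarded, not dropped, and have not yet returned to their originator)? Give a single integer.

Round 1: pos1(id42) recv 18: drop; pos2(id81) recv 42: drop; pos3(id24) recv 81: fwd; pos4(id93) recv 24: drop; pos0(id18) recv 93: fwd
After round 1: 2 messages still in flight

Answer: 2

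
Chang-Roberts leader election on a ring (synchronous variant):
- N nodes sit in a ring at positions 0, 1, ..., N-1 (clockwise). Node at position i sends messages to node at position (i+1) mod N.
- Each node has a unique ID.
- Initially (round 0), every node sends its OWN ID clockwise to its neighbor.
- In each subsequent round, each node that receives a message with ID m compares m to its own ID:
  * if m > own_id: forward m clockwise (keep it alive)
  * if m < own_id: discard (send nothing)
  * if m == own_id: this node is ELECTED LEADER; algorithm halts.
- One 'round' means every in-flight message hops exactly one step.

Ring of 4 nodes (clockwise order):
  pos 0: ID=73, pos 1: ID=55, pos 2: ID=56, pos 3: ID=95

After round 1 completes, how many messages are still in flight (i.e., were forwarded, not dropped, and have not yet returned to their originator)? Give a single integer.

Round 1: pos1(id55) recv 73: fwd; pos2(id56) recv 55: drop; pos3(id95) recv 56: drop; pos0(id73) recv 95: fwd
After round 1: 2 messages still in flight

Answer: 2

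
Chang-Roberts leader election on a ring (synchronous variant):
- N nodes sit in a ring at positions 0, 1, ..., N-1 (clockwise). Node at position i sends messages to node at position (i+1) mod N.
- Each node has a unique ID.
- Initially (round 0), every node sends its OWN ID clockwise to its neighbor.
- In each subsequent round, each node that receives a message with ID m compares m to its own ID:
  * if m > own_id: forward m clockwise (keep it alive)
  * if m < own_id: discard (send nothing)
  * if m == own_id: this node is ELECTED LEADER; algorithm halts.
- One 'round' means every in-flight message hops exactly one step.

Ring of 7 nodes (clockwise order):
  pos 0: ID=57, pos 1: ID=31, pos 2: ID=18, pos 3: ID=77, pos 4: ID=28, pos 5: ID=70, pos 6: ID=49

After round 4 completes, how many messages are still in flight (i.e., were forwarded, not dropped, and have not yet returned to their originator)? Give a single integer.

Round 1: pos1(id31) recv 57: fwd; pos2(id18) recv 31: fwd; pos3(id77) recv 18: drop; pos4(id28) recv 77: fwd; pos5(id70) recv 28: drop; pos6(id49) recv 70: fwd; pos0(id57) recv 49: drop
Round 2: pos2(id18) recv 57: fwd; pos3(id77) recv 31: drop; pos5(id70) recv 77: fwd; pos0(id57) recv 70: fwd
Round 3: pos3(id77) recv 57: drop; pos6(id49) recv 77: fwd; pos1(id31) recv 70: fwd
Round 4: pos0(id57) recv 77: fwd; pos2(id18) recv 70: fwd
After round 4: 2 messages still in flight

Answer: 2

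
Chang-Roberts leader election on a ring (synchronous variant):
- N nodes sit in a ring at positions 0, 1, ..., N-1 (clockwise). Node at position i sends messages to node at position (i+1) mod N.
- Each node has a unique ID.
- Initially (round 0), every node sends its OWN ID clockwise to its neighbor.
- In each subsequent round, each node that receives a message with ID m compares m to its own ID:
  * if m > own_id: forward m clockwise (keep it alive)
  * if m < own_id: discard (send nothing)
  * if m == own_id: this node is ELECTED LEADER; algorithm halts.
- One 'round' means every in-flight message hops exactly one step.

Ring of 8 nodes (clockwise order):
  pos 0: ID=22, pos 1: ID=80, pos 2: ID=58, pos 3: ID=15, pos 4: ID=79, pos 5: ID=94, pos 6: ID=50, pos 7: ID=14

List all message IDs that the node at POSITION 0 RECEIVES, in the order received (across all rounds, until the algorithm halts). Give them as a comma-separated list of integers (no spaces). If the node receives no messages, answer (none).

Answer: 14,50,94

Derivation:
Round 1: pos1(id80) recv 22: drop; pos2(id58) recv 80: fwd; pos3(id15) recv 58: fwd; pos4(id79) recv 15: drop; pos5(id94) recv 79: drop; pos6(id50) recv 94: fwd; pos7(id14) recv 50: fwd; pos0(id22) recv 14: drop
Round 2: pos3(id15) recv 80: fwd; pos4(id79) recv 58: drop; pos7(id14) recv 94: fwd; pos0(id22) recv 50: fwd
Round 3: pos4(id79) recv 80: fwd; pos0(id22) recv 94: fwd; pos1(id80) recv 50: drop
Round 4: pos5(id94) recv 80: drop; pos1(id80) recv 94: fwd
Round 5: pos2(id58) recv 94: fwd
Round 6: pos3(id15) recv 94: fwd
Round 7: pos4(id79) recv 94: fwd
Round 8: pos5(id94) recv 94: ELECTED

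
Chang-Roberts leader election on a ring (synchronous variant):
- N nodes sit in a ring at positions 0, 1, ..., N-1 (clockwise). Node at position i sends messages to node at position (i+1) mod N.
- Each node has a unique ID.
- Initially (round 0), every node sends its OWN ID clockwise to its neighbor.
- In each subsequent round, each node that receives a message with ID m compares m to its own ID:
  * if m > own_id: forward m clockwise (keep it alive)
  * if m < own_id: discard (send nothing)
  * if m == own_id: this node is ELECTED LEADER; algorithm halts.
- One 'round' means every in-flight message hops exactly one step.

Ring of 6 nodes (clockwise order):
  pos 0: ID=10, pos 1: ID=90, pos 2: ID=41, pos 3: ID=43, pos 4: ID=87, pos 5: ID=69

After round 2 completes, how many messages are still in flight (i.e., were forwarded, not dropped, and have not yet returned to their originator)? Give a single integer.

Answer: 2

Derivation:
Round 1: pos1(id90) recv 10: drop; pos2(id41) recv 90: fwd; pos3(id43) recv 41: drop; pos4(id87) recv 43: drop; pos5(id69) recv 87: fwd; pos0(id10) recv 69: fwd
Round 2: pos3(id43) recv 90: fwd; pos0(id10) recv 87: fwd; pos1(id90) recv 69: drop
After round 2: 2 messages still in flight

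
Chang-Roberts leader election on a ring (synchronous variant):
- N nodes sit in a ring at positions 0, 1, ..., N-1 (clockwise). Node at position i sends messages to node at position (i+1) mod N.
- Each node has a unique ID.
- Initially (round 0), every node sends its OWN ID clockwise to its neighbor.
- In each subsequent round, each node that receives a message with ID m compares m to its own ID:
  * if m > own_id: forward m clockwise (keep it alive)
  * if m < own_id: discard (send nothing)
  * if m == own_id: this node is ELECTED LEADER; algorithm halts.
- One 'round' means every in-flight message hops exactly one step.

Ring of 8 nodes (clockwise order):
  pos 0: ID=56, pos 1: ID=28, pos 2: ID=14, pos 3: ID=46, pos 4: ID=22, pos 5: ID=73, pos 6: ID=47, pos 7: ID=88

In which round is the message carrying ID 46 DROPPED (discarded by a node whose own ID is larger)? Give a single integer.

Answer: 2

Derivation:
Round 1: pos1(id28) recv 56: fwd; pos2(id14) recv 28: fwd; pos3(id46) recv 14: drop; pos4(id22) recv 46: fwd; pos5(id73) recv 22: drop; pos6(id47) recv 73: fwd; pos7(id88) recv 47: drop; pos0(id56) recv 88: fwd
Round 2: pos2(id14) recv 56: fwd; pos3(id46) recv 28: drop; pos5(id73) recv 46: drop; pos7(id88) recv 73: drop; pos1(id28) recv 88: fwd
Round 3: pos3(id46) recv 56: fwd; pos2(id14) recv 88: fwd
Round 4: pos4(id22) recv 56: fwd; pos3(id46) recv 88: fwd
Round 5: pos5(id73) recv 56: drop; pos4(id22) recv 88: fwd
Round 6: pos5(id73) recv 88: fwd
Round 7: pos6(id47) recv 88: fwd
Round 8: pos7(id88) recv 88: ELECTED
Message ID 46 originates at pos 3; dropped at pos 5 in round 2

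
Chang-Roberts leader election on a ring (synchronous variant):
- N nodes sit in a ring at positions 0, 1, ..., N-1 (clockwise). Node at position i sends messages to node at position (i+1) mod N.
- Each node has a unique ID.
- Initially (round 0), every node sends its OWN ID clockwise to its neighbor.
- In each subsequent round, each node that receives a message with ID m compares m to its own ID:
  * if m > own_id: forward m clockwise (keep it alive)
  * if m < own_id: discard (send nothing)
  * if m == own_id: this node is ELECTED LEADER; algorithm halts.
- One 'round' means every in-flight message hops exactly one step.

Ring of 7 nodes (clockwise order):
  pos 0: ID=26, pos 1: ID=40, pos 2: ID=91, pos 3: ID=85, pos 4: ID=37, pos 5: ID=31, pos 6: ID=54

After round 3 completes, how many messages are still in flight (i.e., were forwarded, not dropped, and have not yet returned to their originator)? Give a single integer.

Round 1: pos1(id40) recv 26: drop; pos2(id91) recv 40: drop; pos3(id85) recv 91: fwd; pos4(id37) recv 85: fwd; pos5(id31) recv 37: fwd; pos6(id54) recv 31: drop; pos0(id26) recv 54: fwd
Round 2: pos4(id37) recv 91: fwd; pos5(id31) recv 85: fwd; pos6(id54) recv 37: drop; pos1(id40) recv 54: fwd
Round 3: pos5(id31) recv 91: fwd; pos6(id54) recv 85: fwd; pos2(id91) recv 54: drop
After round 3: 2 messages still in flight

Answer: 2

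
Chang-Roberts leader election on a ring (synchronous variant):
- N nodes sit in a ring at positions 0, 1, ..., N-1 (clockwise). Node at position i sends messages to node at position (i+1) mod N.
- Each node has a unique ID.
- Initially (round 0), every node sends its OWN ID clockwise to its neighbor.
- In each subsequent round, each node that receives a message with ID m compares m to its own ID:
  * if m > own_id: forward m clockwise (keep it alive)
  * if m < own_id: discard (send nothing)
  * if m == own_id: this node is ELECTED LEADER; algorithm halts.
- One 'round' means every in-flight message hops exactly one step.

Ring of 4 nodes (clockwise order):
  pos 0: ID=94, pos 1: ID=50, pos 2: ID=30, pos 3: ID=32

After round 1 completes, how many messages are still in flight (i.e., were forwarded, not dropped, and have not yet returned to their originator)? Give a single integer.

Round 1: pos1(id50) recv 94: fwd; pos2(id30) recv 50: fwd; pos3(id32) recv 30: drop; pos0(id94) recv 32: drop
After round 1: 2 messages still in flight

Answer: 2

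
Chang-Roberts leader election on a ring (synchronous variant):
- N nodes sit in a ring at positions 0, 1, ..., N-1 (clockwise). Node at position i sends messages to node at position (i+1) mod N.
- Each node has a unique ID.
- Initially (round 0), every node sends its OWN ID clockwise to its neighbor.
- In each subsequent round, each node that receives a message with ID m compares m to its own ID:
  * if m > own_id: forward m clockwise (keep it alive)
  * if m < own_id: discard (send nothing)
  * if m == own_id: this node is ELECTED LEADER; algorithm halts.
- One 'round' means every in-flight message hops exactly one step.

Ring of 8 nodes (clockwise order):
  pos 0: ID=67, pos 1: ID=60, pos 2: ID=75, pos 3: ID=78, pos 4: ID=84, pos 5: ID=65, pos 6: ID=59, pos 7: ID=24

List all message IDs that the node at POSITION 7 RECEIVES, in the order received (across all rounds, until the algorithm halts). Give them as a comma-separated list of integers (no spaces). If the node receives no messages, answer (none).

Answer: 59,65,84

Derivation:
Round 1: pos1(id60) recv 67: fwd; pos2(id75) recv 60: drop; pos3(id78) recv 75: drop; pos4(id84) recv 78: drop; pos5(id65) recv 84: fwd; pos6(id59) recv 65: fwd; pos7(id24) recv 59: fwd; pos0(id67) recv 24: drop
Round 2: pos2(id75) recv 67: drop; pos6(id59) recv 84: fwd; pos7(id24) recv 65: fwd; pos0(id67) recv 59: drop
Round 3: pos7(id24) recv 84: fwd; pos0(id67) recv 65: drop
Round 4: pos0(id67) recv 84: fwd
Round 5: pos1(id60) recv 84: fwd
Round 6: pos2(id75) recv 84: fwd
Round 7: pos3(id78) recv 84: fwd
Round 8: pos4(id84) recv 84: ELECTED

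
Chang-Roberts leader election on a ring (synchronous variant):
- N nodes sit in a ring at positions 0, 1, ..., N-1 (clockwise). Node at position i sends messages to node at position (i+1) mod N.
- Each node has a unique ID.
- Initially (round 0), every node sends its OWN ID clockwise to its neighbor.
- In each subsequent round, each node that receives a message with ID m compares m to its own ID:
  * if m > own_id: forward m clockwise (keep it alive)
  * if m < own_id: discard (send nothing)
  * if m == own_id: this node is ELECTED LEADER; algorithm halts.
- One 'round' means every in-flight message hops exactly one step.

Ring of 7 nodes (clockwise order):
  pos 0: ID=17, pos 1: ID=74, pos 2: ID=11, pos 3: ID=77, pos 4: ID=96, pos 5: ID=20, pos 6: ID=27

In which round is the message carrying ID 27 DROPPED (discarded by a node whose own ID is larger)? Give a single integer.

Round 1: pos1(id74) recv 17: drop; pos2(id11) recv 74: fwd; pos3(id77) recv 11: drop; pos4(id96) recv 77: drop; pos5(id20) recv 96: fwd; pos6(id27) recv 20: drop; pos0(id17) recv 27: fwd
Round 2: pos3(id77) recv 74: drop; pos6(id27) recv 96: fwd; pos1(id74) recv 27: drop
Round 3: pos0(id17) recv 96: fwd
Round 4: pos1(id74) recv 96: fwd
Round 5: pos2(id11) recv 96: fwd
Round 6: pos3(id77) recv 96: fwd
Round 7: pos4(id96) recv 96: ELECTED
Message ID 27 originates at pos 6; dropped at pos 1 in round 2

Answer: 2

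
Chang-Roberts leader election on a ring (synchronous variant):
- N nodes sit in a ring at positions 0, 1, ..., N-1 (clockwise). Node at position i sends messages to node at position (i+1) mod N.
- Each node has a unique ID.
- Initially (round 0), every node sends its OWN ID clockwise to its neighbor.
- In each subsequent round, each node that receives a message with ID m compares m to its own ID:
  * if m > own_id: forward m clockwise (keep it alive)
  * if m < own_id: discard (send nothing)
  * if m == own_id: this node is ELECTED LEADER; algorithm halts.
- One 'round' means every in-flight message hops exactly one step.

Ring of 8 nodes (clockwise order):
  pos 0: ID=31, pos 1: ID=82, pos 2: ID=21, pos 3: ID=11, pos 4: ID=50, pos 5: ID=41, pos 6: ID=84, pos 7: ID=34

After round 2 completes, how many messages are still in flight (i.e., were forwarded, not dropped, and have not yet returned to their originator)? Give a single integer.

Answer: 2

Derivation:
Round 1: pos1(id82) recv 31: drop; pos2(id21) recv 82: fwd; pos3(id11) recv 21: fwd; pos4(id50) recv 11: drop; pos5(id41) recv 50: fwd; pos6(id84) recv 41: drop; pos7(id34) recv 84: fwd; pos0(id31) recv 34: fwd
Round 2: pos3(id11) recv 82: fwd; pos4(id50) recv 21: drop; pos6(id84) recv 50: drop; pos0(id31) recv 84: fwd; pos1(id82) recv 34: drop
After round 2: 2 messages still in flight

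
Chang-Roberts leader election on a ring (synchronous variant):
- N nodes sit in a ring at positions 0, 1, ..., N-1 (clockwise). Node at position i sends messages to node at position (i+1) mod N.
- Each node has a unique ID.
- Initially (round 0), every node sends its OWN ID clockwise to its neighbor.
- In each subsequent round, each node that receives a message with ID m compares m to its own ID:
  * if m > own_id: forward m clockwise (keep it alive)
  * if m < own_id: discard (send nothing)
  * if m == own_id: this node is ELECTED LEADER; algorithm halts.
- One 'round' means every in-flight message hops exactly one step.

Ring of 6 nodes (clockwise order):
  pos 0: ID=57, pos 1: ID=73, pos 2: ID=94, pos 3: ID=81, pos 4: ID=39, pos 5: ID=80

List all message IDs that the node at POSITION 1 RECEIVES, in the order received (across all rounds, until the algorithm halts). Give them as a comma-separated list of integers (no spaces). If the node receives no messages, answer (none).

Answer: 57,80,81,94

Derivation:
Round 1: pos1(id73) recv 57: drop; pos2(id94) recv 73: drop; pos3(id81) recv 94: fwd; pos4(id39) recv 81: fwd; pos5(id80) recv 39: drop; pos0(id57) recv 80: fwd
Round 2: pos4(id39) recv 94: fwd; pos5(id80) recv 81: fwd; pos1(id73) recv 80: fwd
Round 3: pos5(id80) recv 94: fwd; pos0(id57) recv 81: fwd; pos2(id94) recv 80: drop
Round 4: pos0(id57) recv 94: fwd; pos1(id73) recv 81: fwd
Round 5: pos1(id73) recv 94: fwd; pos2(id94) recv 81: drop
Round 6: pos2(id94) recv 94: ELECTED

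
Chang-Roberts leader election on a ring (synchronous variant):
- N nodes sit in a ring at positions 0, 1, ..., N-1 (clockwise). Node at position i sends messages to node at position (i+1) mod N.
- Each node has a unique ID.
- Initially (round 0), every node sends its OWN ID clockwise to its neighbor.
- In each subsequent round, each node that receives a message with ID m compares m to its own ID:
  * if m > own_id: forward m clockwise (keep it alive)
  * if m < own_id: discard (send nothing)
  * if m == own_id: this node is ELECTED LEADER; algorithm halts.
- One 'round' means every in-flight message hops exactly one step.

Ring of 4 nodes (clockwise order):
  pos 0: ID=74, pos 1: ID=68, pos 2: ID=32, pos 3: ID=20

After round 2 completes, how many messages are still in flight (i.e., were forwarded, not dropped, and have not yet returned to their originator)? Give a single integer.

Answer: 2

Derivation:
Round 1: pos1(id68) recv 74: fwd; pos2(id32) recv 68: fwd; pos3(id20) recv 32: fwd; pos0(id74) recv 20: drop
Round 2: pos2(id32) recv 74: fwd; pos3(id20) recv 68: fwd; pos0(id74) recv 32: drop
After round 2: 2 messages still in flight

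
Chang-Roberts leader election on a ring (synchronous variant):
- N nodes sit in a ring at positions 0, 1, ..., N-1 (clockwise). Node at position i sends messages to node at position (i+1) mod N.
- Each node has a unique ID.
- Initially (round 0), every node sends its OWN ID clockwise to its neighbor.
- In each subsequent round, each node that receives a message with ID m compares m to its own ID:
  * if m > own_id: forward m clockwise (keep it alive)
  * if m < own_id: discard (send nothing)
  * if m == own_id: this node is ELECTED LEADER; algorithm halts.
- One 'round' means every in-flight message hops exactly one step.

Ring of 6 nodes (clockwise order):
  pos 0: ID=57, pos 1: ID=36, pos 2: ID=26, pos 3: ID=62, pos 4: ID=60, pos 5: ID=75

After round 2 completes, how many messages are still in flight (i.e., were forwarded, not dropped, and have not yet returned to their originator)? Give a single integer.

Answer: 2

Derivation:
Round 1: pos1(id36) recv 57: fwd; pos2(id26) recv 36: fwd; pos3(id62) recv 26: drop; pos4(id60) recv 62: fwd; pos5(id75) recv 60: drop; pos0(id57) recv 75: fwd
Round 2: pos2(id26) recv 57: fwd; pos3(id62) recv 36: drop; pos5(id75) recv 62: drop; pos1(id36) recv 75: fwd
After round 2: 2 messages still in flight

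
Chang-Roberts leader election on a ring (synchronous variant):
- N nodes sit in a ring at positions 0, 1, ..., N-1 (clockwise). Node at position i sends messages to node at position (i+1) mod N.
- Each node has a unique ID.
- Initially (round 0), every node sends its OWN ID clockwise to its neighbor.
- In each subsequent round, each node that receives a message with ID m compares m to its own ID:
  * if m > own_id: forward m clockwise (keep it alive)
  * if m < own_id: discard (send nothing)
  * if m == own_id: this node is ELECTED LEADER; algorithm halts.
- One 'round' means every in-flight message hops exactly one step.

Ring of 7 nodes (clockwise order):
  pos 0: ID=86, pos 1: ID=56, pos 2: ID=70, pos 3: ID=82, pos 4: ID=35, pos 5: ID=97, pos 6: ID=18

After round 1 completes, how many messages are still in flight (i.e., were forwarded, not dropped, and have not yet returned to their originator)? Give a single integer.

Answer: 3

Derivation:
Round 1: pos1(id56) recv 86: fwd; pos2(id70) recv 56: drop; pos3(id82) recv 70: drop; pos4(id35) recv 82: fwd; pos5(id97) recv 35: drop; pos6(id18) recv 97: fwd; pos0(id86) recv 18: drop
After round 1: 3 messages still in flight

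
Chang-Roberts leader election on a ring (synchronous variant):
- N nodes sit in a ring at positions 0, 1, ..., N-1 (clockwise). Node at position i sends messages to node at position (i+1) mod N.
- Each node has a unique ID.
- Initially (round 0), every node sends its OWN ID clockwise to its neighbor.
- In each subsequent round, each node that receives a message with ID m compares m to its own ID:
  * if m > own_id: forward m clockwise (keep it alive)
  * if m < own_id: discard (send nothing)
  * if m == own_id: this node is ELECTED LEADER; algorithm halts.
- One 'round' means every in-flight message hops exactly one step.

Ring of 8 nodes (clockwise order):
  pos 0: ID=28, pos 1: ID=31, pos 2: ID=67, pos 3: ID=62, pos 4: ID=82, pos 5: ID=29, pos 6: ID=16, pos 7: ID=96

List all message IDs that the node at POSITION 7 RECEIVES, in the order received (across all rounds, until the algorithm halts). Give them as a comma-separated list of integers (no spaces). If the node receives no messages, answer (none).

Round 1: pos1(id31) recv 28: drop; pos2(id67) recv 31: drop; pos3(id62) recv 67: fwd; pos4(id82) recv 62: drop; pos5(id29) recv 82: fwd; pos6(id16) recv 29: fwd; pos7(id96) recv 16: drop; pos0(id28) recv 96: fwd
Round 2: pos4(id82) recv 67: drop; pos6(id16) recv 82: fwd; pos7(id96) recv 29: drop; pos1(id31) recv 96: fwd
Round 3: pos7(id96) recv 82: drop; pos2(id67) recv 96: fwd
Round 4: pos3(id62) recv 96: fwd
Round 5: pos4(id82) recv 96: fwd
Round 6: pos5(id29) recv 96: fwd
Round 7: pos6(id16) recv 96: fwd
Round 8: pos7(id96) recv 96: ELECTED

Answer: 16,29,82,96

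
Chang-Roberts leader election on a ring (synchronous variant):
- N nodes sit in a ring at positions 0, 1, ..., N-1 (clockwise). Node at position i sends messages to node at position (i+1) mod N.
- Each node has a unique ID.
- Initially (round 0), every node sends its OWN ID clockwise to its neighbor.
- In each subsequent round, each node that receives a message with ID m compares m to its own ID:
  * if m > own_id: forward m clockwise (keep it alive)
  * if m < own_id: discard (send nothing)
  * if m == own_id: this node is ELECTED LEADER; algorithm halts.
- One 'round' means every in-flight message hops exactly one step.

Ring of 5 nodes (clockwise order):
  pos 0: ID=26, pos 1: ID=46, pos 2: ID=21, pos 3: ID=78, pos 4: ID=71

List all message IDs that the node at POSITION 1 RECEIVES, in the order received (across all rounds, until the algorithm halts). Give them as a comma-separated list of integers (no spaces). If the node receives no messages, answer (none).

Answer: 26,71,78

Derivation:
Round 1: pos1(id46) recv 26: drop; pos2(id21) recv 46: fwd; pos3(id78) recv 21: drop; pos4(id71) recv 78: fwd; pos0(id26) recv 71: fwd
Round 2: pos3(id78) recv 46: drop; pos0(id26) recv 78: fwd; pos1(id46) recv 71: fwd
Round 3: pos1(id46) recv 78: fwd; pos2(id21) recv 71: fwd
Round 4: pos2(id21) recv 78: fwd; pos3(id78) recv 71: drop
Round 5: pos3(id78) recv 78: ELECTED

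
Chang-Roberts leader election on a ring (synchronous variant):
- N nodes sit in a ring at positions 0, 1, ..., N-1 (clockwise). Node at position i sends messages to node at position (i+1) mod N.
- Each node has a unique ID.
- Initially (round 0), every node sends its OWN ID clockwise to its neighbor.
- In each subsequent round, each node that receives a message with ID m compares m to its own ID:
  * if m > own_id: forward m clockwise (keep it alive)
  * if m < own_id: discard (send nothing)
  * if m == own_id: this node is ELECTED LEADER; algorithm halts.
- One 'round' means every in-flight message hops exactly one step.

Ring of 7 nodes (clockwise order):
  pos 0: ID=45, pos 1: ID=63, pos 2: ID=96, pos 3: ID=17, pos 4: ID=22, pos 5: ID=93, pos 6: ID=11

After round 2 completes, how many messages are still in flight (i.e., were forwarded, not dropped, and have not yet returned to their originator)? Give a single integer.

Round 1: pos1(id63) recv 45: drop; pos2(id96) recv 63: drop; pos3(id17) recv 96: fwd; pos4(id22) recv 17: drop; pos5(id93) recv 22: drop; pos6(id11) recv 93: fwd; pos0(id45) recv 11: drop
Round 2: pos4(id22) recv 96: fwd; pos0(id45) recv 93: fwd
After round 2: 2 messages still in flight

Answer: 2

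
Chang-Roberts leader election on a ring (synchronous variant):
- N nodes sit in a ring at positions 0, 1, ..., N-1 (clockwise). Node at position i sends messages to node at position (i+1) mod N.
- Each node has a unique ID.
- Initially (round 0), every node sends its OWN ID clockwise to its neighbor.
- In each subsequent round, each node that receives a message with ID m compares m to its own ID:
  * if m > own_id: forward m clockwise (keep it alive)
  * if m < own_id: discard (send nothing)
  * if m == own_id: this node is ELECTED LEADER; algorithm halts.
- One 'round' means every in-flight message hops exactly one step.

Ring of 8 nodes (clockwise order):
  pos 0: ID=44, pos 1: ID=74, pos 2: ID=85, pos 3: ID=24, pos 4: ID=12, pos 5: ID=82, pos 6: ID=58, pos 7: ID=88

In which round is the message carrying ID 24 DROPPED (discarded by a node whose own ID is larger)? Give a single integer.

Answer: 2

Derivation:
Round 1: pos1(id74) recv 44: drop; pos2(id85) recv 74: drop; pos3(id24) recv 85: fwd; pos4(id12) recv 24: fwd; pos5(id82) recv 12: drop; pos6(id58) recv 82: fwd; pos7(id88) recv 58: drop; pos0(id44) recv 88: fwd
Round 2: pos4(id12) recv 85: fwd; pos5(id82) recv 24: drop; pos7(id88) recv 82: drop; pos1(id74) recv 88: fwd
Round 3: pos5(id82) recv 85: fwd; pos2(id85) recv 88: fwd
Round 4: pos6(id58) recv 85: fwd; pos3(id24) recv 88: fwd
Round 5: pos7(id88) recv 85: drop; pos4(id12) recv 88: fwd
Round 6: pos5(id82) recv 88: fwd
Round 7: pos6(id58) recv 88: fwd
Round 8: pos7(id88) recv 88: ELECTED
Message ID 24 originates at pos 3; dropped at pos 5 in round 2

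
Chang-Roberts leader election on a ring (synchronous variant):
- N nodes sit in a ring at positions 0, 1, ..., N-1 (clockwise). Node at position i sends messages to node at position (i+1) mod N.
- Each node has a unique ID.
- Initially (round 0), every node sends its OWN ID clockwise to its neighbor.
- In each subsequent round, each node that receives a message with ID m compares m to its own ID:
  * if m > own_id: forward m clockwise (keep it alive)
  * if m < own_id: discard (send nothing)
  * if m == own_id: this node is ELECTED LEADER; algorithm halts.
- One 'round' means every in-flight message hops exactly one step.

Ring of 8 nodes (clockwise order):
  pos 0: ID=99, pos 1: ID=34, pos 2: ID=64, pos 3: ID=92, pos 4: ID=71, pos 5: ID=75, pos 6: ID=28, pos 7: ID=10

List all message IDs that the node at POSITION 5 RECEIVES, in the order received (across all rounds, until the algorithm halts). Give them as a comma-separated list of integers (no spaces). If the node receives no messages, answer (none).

Answer: 71,92,99

Derivation:
Round 1: pos1(id34) recv 99: fwd; pos2(id64) recv 34: drop; pos3(id92) recv 64: drop; pos4(id71) recv 92: fwd; pos5(id75) recv 71: drop; pos6(id28) recv 75: fwd; pos7(id10) recv 28: fwd; pos0(id99) recv 10: drop
Round 2: pos2(id64) recv 99: fwd; pos5(id75) recv 92: fwd; pos7(id10) recv 75: fwd; pos0(id99) recv 28: drop
Round 3: pos3(id92) recv 99: fwd; pos6(id28) recv 92: fwd; pos0(id99) recv 75: drop
Round 4: pos4(id71) recv 99: fwd; pos7(id10) recv 92: fwd
Round 5: pos5(id75) recv 99: fwd; pos0(id99) recv 92: drop
Round 6: pos6(id28) recv 99: fwd
Round 7: pos7(id10) recv 99: fwd
Round 8: pos0(id99) recv 99: ELECTED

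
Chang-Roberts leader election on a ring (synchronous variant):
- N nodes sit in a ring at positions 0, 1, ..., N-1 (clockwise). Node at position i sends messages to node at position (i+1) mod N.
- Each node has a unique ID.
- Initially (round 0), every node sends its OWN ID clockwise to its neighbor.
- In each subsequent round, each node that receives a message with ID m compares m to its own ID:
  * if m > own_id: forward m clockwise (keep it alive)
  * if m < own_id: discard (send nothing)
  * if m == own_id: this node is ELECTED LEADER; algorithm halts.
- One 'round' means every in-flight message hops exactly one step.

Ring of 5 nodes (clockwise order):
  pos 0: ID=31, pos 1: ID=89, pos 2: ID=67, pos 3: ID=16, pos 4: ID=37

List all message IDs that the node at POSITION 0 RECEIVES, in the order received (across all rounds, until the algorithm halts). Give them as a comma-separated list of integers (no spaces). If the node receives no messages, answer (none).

Answer: 37,67,89

Derivation:
Round 1: pos1(id89) recv 31: drop; pos2(id67) recv 89: fwd; pos3(id16) recv 67: fwd; pos4(id37) recv 16: drop; pos0(id31) recv 37: fwd
Round 2: pos3(id16) recv 89: fwd; pos4(id37) recv 67: fwd; pos1(id89) recv 37: drop
Round 3: pos4(id37) recv 89: fwd; pos0(id31) recv 67: fwd
Round 4: pos0(id31) recv 89: fwd; pos1(id89) recv 67: drop
Round 5: pos1(id89) recv 89: ELECTED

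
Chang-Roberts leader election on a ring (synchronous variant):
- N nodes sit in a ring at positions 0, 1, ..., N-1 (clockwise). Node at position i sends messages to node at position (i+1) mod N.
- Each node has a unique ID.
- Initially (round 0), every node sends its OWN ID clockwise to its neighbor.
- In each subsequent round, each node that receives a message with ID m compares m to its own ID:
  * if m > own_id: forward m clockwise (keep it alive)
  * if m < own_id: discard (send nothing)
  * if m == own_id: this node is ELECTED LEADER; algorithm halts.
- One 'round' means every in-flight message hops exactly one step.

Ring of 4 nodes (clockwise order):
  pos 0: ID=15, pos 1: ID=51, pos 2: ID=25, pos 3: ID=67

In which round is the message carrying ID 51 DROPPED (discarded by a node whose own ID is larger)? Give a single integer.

Round 1: pos1(id51) recv 15: drop; pos2(id25) recv 51: fwd; pos3(id67) recv 25: drop; pos0(id15) recv 67: fwd
Round 2: pos3(id67) recv 51: drop; pos1(id51) recv 67: fwd
Round 3: pos2(id25) recv 67: fwd
Round 4: pos3(id67) recv 67: ELECTED
Message ID 51 originates at pos 1; dropped at pos 3 in round 2

Answer: 2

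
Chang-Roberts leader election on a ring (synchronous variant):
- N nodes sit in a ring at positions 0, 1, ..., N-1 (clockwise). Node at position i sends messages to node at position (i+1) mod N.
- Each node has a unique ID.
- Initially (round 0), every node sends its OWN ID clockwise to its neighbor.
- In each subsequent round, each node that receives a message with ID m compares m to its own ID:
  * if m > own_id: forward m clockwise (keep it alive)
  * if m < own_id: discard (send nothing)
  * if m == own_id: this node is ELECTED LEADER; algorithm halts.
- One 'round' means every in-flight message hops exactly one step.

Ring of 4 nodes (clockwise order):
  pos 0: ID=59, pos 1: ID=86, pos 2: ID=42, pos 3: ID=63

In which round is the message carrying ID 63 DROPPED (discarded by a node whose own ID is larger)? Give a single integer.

Round 1: pos1(id86) recv 59: drop; pos2(id42) recv 86: fwd; pos3(id63) recv 42: drop; pos0(id59) recv 63: fwd
Round 2: pos3(id63) recv 86: fwd; pos1(id86) recv 63: drop
Round 3: pos0(id59) recv 86: fwd
Round 4: pos1(id86) recv 86: ELECTED
Message ID 63 originates at pos 3; dropped at pos 1 in round 2

Answer: 2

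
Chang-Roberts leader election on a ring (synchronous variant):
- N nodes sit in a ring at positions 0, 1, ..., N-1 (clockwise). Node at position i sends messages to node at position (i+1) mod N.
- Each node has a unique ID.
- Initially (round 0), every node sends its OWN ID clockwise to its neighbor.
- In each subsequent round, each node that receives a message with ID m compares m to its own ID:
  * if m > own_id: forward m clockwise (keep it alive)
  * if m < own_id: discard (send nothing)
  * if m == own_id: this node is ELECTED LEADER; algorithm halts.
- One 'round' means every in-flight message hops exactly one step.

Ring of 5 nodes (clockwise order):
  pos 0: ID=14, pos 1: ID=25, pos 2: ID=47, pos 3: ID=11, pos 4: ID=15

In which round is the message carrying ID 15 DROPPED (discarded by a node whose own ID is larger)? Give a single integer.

Round 1: pos1(id25) recv 14: drop; pos2(id47) recv 25: drop; pos3(id11) recv 47: fwd; pos4(id15) recv 11: drop; pos0(id14) recv 15: fwd
Round 2: pos4(id15) recv 47: fwd; pos1(id25) recv 15: drop
Round 3: pos0(id14) recv 47: fwd
Round 4: pos1(id25) recv 47: fwd
Round 5: pos2(id47) recv 47: ELECTED
Message ID 15 originates at pos 4; dropped at pos 1 in round 2

Answer: 2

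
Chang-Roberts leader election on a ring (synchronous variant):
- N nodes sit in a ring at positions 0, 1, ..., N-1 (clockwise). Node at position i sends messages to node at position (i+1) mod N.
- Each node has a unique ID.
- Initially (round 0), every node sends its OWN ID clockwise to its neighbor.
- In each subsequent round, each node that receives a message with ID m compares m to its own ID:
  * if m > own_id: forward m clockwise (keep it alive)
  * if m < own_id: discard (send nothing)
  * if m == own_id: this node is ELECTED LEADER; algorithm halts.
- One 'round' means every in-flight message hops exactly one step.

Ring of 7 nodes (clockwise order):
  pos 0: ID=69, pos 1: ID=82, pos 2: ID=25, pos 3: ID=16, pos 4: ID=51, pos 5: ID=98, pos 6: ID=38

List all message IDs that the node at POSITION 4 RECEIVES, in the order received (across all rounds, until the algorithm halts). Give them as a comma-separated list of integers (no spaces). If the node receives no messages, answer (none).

Answer: 16,25,82,98

Derivation:
Round 1: pos1(id82) recv 69: drop; pos2(id25) recv 82: fwd; pos3(id16) recv 25: fwd; pos4(id51) recv 16: drop; pos5(id98) recv 51: drop; pos6(id38) recv 98: fwd; pos0(id69) recv 38: drop
Round 2: pos3(id16) recv 82: fwd; pos4(id51) recv 25: drop; pos0(id69) recv 98: fwd
Round 3: pos4(id51) recv 82: fwd; pos1(id82) recv 98: fwd
Round 4: pos5(id98) recv 82: drop; pos2(id25) recv 98: fwd
Round 5: pos3(id16) recv 98: fwd
Round 6: pos4(id51) recv 98: fwd
Round 7: pos5(id98) recv 98: ELECTED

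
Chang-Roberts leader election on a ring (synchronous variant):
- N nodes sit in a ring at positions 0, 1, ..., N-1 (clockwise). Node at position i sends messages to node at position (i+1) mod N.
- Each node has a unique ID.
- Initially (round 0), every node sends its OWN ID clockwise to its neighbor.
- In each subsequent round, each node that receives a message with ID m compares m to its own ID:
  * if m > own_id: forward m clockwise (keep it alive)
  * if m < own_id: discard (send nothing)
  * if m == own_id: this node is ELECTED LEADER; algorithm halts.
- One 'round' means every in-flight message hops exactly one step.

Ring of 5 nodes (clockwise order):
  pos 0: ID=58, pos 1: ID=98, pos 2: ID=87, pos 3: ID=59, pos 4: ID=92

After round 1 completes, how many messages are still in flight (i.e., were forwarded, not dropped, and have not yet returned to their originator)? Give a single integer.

Round 1: pos1(id98) recv 58: drop; pos2(id87) recv 98: fwd; pos3(id59) recv 87: fwd; pos4(id92) recv 59: drop; pos0(id58) recv 92: fwd
After round 1: 3 messages still in flight

Answer: 3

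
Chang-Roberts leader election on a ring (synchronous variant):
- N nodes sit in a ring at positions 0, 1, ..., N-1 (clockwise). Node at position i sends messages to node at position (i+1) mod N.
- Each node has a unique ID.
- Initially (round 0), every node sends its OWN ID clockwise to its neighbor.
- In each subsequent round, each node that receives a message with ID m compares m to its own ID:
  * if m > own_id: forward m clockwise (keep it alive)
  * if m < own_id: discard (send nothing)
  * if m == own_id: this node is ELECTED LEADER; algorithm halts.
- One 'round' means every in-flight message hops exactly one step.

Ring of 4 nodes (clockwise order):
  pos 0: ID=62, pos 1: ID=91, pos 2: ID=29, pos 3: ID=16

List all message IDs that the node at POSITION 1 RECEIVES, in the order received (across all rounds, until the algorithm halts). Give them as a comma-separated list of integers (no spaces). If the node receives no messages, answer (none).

Round 1: pos1(id91) recv 62: drop; pos2(id29) recv 91: fwd; pos3(id16) recv 29: fwd; pos0(id62) recv 16: drop
Round 2: pos3(id16) recv 91: fwd; pos0(id62) recv 29: drop
Round 3: pos0(id62) recv 91: fwd
Round 4: pos1(id91) recv 91: ELECTED

Answer: 62,91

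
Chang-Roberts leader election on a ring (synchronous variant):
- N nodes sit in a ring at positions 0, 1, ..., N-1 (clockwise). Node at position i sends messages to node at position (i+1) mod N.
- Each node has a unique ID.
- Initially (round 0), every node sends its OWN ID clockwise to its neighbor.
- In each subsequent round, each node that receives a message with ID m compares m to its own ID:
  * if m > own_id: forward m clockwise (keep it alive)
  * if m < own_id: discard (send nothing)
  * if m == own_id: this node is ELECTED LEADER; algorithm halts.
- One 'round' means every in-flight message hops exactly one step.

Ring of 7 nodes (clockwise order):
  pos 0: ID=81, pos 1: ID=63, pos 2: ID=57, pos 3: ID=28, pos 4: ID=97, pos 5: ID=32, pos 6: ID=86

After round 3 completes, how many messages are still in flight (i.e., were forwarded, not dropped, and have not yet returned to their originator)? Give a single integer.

Answer: 3

Derivation:
Round 1: pos1(id63) recv 81: fwd; pos2(id57) recv 63: fwd; pos3(id28) recv 57: fwd; pos4(id97) recv 28: drop; pos5(id32) recv 97: fwd; pos6(id86) recv 32: drop; pos0(id81) recv 86: fwd
Round 2: pos2(id57) recv 81: fwd; pos3(id28) recv 63: fwd; pos4(id97) recv 57: drop; pos6(id86) recv 97: fwd; pos1(id63) recv 86: fwd
Round 3: pos3(id28) recv 81: fwd; pos4(id97) recv 63: drop; pos0(id81) recv 97: fwd; pos2(id57) recv 86: fwd
After round 3: 3 messages still in flight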